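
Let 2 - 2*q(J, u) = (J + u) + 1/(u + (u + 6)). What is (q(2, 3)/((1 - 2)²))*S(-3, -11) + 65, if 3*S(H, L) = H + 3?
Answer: 65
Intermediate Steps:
q(J, u) = 1 - J/2 - u/2 - 1/(2*(6 + 2*u)) (q(J, u) = 1 - ((J + u) + 1/(u + (u + 6)))/2 = 1 - ((J + u) + 1/(u + (6 + u)))/2 = 1 - ((J + u) + 1/(6 + 2*u))/2 = 1 - (J + u + 1/(6 + 2*u))/2 = 1 + (-J/2 - u/2 - 1/(2*(6 + 2*u))) = 1 - J/2 - u/2 - 1/(2*(6 + 2*u)))
S(H, L) = 1 + H/3 (S(H, L) = (H + 3)/3 = (3 + H)/3 = 1 + H/3)
(q(2, 3)/((1 - 2)²))*S(-3, -11) + 65 = (((11 - 6*2 - 2*3 - 2*3² - 2*2*3)/(4*(3 + 3)))/((1 - 2)²))*(1 + (⅓)*(-3)) + 65 = (((¼)*(11 - 12 - 6 - 2*9 - 12)/6)/((-1)²))*(1 - 1) + 65 = (((¼)*(⅙)*(11 - 12 - 6 - 18 - 12))/1)*0 + 65 = (((¼)*(⅙)*(-37))*1)*0 + 65 = -37/24*1*0 + 65 = -37/24*0 + 65 = 0 + 65 = 65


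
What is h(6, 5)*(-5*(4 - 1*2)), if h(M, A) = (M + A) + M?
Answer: -170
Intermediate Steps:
h(M, A) = A + 2*M (h(M, A) = (A + M) + M = A + 2*M)
h(6, 5)*(-5*(4 - 1*2)) = (5 + 2*6)*(-5*(4 - 1*2)) = (5 + 12)*(-5*(4 - 2)) = 17*(-5*2) = 17*(-10) = -170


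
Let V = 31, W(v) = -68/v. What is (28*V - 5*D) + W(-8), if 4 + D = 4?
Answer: 1753/2 ≈ 876.50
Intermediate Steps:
D = 0 (D = -4 + 4 = 0)
(28*V - 5*D) + W(-8) = (28*31 - 5*0) - 68/(-8) = (868 + 0) - 68*(-1/8) = 868 + 17/2 = 1753/2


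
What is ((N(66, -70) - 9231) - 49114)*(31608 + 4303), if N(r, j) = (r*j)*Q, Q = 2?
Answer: -2427044935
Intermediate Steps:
N(r, j) = 2*j*r (N(r, j) = (r*j)*2 = (j*r)*2 = 2*j*r)
((N(66, -70) - 9231) - 49114)*(31608 + 4303) = ((2*(-70)*66 - 9231) - 49114)*(31608 + 4303) = ((-9240 - 9231) - 49114)*35911 = (-18471 - 49114)*35911 = -67585*35911 = -2427044935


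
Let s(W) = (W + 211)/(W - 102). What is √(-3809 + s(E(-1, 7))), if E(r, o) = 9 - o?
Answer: I*√381113/10 ≈ 61.734*I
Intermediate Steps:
s(W) = (211 + W)/(-102 + W)
√(-3809 + s(E(-1, 7))) = √(-3809 + (211 + (9 - 1*7))/(-102 + (9 - 1*7))) = √(-3809 + (211 + (9 - 7))/(-102 + (9 - 7))) = √(-3809 + (211 + 2)/(-102 + 2)) = √(-3809 + 213/(-100)) = √(-3809 - 1/100*213) = √(-3809 - 213/100) = √(-381113/100) = I*√381113/10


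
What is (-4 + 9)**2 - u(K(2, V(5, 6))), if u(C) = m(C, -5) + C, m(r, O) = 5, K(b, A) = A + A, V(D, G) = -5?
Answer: 30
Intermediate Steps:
K(b, A) = 2*A
u(C) = 5 + C
(-4 + 9)**2 - u(K(2, V(5, 6))) = (-4 + 9)**2 - (5 + 2*(-5)) = 5**2 - (5 - 10) = 25 - 1*(-5) = 25 + 5 = 30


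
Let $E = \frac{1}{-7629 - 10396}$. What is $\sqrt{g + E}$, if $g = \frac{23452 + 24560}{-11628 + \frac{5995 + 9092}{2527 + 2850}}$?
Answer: $\frac{i \sqrt{23302576800329477401709}}{75114583915} \approx 2.0323 i$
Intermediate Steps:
$E = - \frac{1}{18025}$ ($E = \frac{1}{-18025} = - \frac{1}{18025} \approx -5.5478 \cdot 10^{-5}$)
$g = - \frac{86053508}{20836223}$ ($g = \frac{48012}{-11628 + \frac{15087}{5377}} = \frac{48012}{- \frac{62508669}{5377}} = 48012 \left(- \frac{5377}{62508669}\right) = - \frac{86053508}{20836223} \approx -4.13$)
$\sqrt{g + E} = \sqrt{- \frac{86053508}{20836223} - \frac{1}{18025}} = \sqrt{- \frac{1551135317923}{375572919575}} = \frac{i \sqrt{23302576800329477401709}}{75114583915}$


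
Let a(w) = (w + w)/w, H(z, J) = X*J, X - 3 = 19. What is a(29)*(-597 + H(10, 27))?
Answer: -6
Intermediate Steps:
X = 22 (X = 3 + 19 = 22)
H(z, J) = 22*J
a(w) = 2 (a(w) = (2*w)/w = 2)
a(29)*(-597 + H(10, 27)) = 2*(-597 + 22*27) = 2*(-597 + 594) = 2*(-3) = -6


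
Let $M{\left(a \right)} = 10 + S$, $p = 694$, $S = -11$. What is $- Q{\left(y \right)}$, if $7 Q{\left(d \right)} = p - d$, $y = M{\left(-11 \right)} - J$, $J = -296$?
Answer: $-57$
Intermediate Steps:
$M{\left(a \right)} = -1$ ($M{\left(a \right)} = 10 - 11 = -1$)
$y = 295$ ($y = -1 - -296 = -1 + 296 = 295$)
$Q{\left(d \right)} = \frac{694}{7} - \frac{d}{7}$ ($Q{\left(d \right)} = \frac{694 - d}{7} = \frac{694}{7} - \frac{d}{7}$)
$- Q{\left(y \right)} = - (\frac{694}{7} - \frac{295}{7}) = \left(-1\right) 57 = -57$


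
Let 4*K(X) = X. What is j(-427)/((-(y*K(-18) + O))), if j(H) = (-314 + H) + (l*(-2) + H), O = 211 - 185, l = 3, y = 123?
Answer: -2348/1055 ≈ -2.2256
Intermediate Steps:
K(X) = X/4
O = 26
j(H) = -320 + 2*H (j(H) = (-314 + H) + (3*(-2) + H) = (-314 + H) + (-6 + H) = -320 + 2*H)
j(-427)/((-(y*K(-18) + O))) = (-320 + 2*(-427))/((-(123*((¼)*(-18)) + 26))) = (-320 - 854)/((-(123*(-9/2) + 26))) = -1174*(-1/(-1107/2 + 26)) = -1174/((-1*(-1055/2))) = -1174/1055/2 = -1174*2/1055 = -2348/1055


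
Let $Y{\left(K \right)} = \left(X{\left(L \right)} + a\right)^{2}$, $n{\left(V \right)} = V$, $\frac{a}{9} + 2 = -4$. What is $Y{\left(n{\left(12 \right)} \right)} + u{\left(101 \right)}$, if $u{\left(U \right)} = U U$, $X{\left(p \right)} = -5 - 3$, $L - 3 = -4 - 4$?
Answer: $14045$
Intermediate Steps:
$a = -54$ ($a = -18 + 9 \left(-4\right) = -18 - 36 = -54$)
$L = -5$ ($L = 3 - 8 = -5$)
$X{\left(p \right)} = -8$ ($X{\left(p \right)} = -5 - 3 = -8$)
$u{\left(U \right)} = U^{2}$
$Y{\left(K \right)} = 3844$ ($Y{\left(K \right)} = \left(-8 - 54\right)^{2} = \left(-62\right)^{2} = 3844$)
$Y{\left(n{\left(12 \right)} \right)} + u{\left(101 \right)} = 3844 + 101^{2} = 3844 + 10201 = 14045$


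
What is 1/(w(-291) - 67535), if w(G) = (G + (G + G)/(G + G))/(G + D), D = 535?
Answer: -122/8239415 ≈ -1.4807e-5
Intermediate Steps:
w(G) = (1 + G)/(535 + G) (w(G) = (G + (G + G)/(G + G))/(G + 535) = (G + (2*G)/((2*G)))/(535 + G) = (G + (2*G)*(1/(2*G)))/(535 + G) = (G + 1)/(535 + G) = (1 + G)/(535 + G))
1/(w(-291) - 67535) = 1/((1 - 291)/(535 - 291) - 67535) = 1/(-290/244 - 67535) = 1/((1/244)*(-290) - 67535) = 1/(-145/122 - 67535) = 1/(-8239415/122) = -122/8239415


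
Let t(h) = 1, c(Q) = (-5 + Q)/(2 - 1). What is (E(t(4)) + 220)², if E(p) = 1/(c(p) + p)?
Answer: 434281/9 ≈ 48253.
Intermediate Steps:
c(Q) = -5 + Q (c(Q) = (-5 + Q)/1 = (-5 + Q)*1 = -5 + Q)
E(p) = 1/(-5 + 2*p) (E(p) = 1/((-5 + p) + p) = 1/(-5 + 2*p))
(E(t(4)) + 220)² = (1/(-5 + 2*1) + 220)² = (1/(-5 + 2) + 220)² = (1/(-3) + 220)² = (-⅓ + 220)² = (659/3)² = 434281/9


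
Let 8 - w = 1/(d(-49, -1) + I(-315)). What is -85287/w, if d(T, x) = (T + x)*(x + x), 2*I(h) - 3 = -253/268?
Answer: -1539458779/144224 ≈ -10674.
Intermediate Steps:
I(h) = 551/536 (I(h) = 3/2 + (-253/268)/2 = 3/2 + (-253*1/268)/2 = 3/2 + (1/2)*(-253/268) = 3/2 - 253/536 = 551/536)
d(T, x) = 2*x*(T + x) (d(T, x) = (T + x)*(2*x) = 2*x*(T + x))
w = 432672/54151 (w = 8 - 1/(2*(-1)*(-49 - 1) + 551/536) = 8 - 1/(2*(-1)*(-50) + 551/536) = 8 - 1/(100 + 551/536) = 8 - 1/54151/536 = 8 - 1*536/54151 = 8 - 536/54151 = 432672/54151 ≈ 7.9901)
-85287/w = -85287/432672/54151 = -85287*54151/432672 = -1539458779/144224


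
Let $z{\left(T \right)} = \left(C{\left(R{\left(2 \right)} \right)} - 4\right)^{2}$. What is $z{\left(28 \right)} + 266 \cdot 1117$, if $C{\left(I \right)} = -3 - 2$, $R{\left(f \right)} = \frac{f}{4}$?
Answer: $297203$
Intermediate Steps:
$R{\left(f \right)} = \frac{f}{4}$ ($R{\left(f \right)} = f \frac{1}{4} = \frac{f}{4}$)
$C{\left(I \right)} = -5$
$z{\left(T \right)} = 81$ ($z{\left(T \right)} = \left(-5 - 4\right)^{2} = \left(-9\right)^{2} = 81$)
$z{\left(28 \right)} + 266 \cdot 1117 = 81 + 266 \cdot 1117 = 81 + 297122 = 297203$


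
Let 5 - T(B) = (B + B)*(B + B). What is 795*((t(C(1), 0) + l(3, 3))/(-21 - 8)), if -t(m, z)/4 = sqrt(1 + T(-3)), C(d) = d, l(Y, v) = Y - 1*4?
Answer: 795/29 + 3180*I*sqrt(30)/29 ≈ 27.414 + 600.61*I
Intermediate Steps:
l(Y, v) = -4 + Y (l(Y, v) = Y - 4 = -4 + Y)
T(B) = 5 - 4*B**2 (T(B) = 5 - (B + B)*(B + B) = 5 - 2*B*2*B = 5 - 4*B**2)
t(m, z) = -4*I*sqrt(30) (t(m, z) = -4*sqrt(1 + (5 - 4*(-3)**2)) = -4*sqrt(1 + (5 - 4*9)) = -4*sqrt(1 + (5 - 36)) = -4*sqrt(1 - 31) = -4*I*sqrt(30))
795*((t(C(1), 0) + l(3, 3))/(-21 - 8)) = 795*((-4*I*sqrt(30) + (-4 + 3))/(-21 - 8)) = 795*((-4*I*sqrt(30) - 1)/(-29)) = 795*((-1 - 4*I*sqrt(30))*(-1/29)) = 795*(1/29 + 4*I*sqrt(30)/29) = 795/29 + 3180*I*sqrt(30)/29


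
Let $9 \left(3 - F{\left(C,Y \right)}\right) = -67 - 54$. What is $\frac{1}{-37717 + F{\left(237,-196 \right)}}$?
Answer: $- \frac{9}{339305} \approx -2.6525 \cdot 10^{-5}$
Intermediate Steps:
$F{\left(C,Y \right)} = \frac{148}{9}$ ($F{\left(C,Y \right)} = 3 - \frac{-67 - 54}{9} = 3 - - \frac{121}{9} = 3 + \frac{121}{9} = \frac{148}{9}$)
$\frac{1}{-37717 + F{\left(237,-196 \right)}} = \frac{1}{-37717 + \frac{148}{9}} = \frac{1}{- \frac{339305}{9}} = - \frac{9}{339305}$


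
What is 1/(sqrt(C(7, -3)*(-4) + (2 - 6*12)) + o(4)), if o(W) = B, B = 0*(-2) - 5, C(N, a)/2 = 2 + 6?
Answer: -5/159 - I*sqrt(134)/159 ≈ -0.031447 - 0.072804*I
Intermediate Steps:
C(N, a) = 16 (C(N, a) = 2*(2 + 6) = 2*8 = 16)
B = -5 (B = 0 - 5 = -5)
o(W) = -5
1/(sqrt(C(7, -3)*(-4) + (2 - 6*12)) + o(4)) = 1/(sqrt(16*(-4) + (2 - 6*12)) - 5) = 1/(sqrt(-64 + (2 - 72)) - 5) = 1/(sqrt(-64 - 70) - 5) = 1/(sqrt(-134) - 5) = 1/(I*sqrt(134) - 5) = 1/(-5 + I*sqrt(134))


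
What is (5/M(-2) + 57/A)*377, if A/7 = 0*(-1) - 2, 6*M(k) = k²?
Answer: 9048/7 ≈ 1292.6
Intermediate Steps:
M(k) = k²/6
A = -14 (A = 7*(0*(-1) - 2) = 7*(0 - 2) = 7*(-2) = -14)
(5/M(-2) + 57/A)*377 = (5/(((⅙)*(-2)²)) + 57/(-14))*377 = (5/(((⅙)*4)) + 57*(-1/14))*377 = (5/(⅔) - 57/14)*377 = (5*(3/2) - 57/14)*377 = (15/2 - 57/14)*377 = (24/7)*377 = 9048/7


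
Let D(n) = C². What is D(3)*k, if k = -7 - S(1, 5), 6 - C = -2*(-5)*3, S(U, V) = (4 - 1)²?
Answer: -9216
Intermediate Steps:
S(U, V) = 9 (S(U, V) = 3² = 9)
C = -24 (C = 6 - (-2*(-5))*3 = 6 - 10*3 = 6 - 1*30 = 6 - 30 = -24)
k = -16 (k = -7 - 1*9 = -7 - 9 = -16)
D(n) = 576 (D(n) = (-24)² = 576)
D(3)*k = 576*(-16) = -9216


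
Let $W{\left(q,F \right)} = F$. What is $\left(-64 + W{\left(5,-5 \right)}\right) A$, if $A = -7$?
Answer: $483$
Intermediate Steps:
$\left(-64 + W{\left(5,-5 \right)}\right) A = \left(-64 - 5\right) \left(-7\right) = \left(-69\right) \left(-7\right) = 483$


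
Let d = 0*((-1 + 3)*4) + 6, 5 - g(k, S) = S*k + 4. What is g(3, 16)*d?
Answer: -282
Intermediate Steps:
g(k, S) = 1 - S*k (g(k, S) = 5 - (S*k + 4) = 5 - (4 + S*k) = 5 + (-4 - S*k) = 1 - S*k)
d = 6 (d = 0*(2*4) + 6 = 0*8 + 6 = 0 + 6 = 6)
g(3, 16)*d = (1 - 1*16*3)*6 = (1 - 48)*6 = -47*6 = -282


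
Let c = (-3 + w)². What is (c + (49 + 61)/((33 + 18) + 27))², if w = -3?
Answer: 2128681/1521 ≈ 1399.5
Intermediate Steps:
c = 36 (c = (-3 - 3)² = (-6)² = 36)
(c + (49 + 61)/((33 + 18) + 27))² = (36 + (49 + 61)/((33 + 18) + 27))² = (36 + 110/(51 + 27))² = (36 + 110/78)² = (36 + 110*(1/78))² = (36 + 55/39)² = (1459/39)² = 2128681/1521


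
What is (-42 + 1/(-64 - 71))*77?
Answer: -436667/135 ≈ -3234.6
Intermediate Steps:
(-42 + 1/(-64 - 71))*77 = (-42 + 1/(-135))*77 = (-42 - 1/135)*77 = -5671/135*77 = -436667/135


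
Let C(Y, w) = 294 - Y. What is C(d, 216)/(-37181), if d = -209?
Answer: -503/37181 ≈ -0.013528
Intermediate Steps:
C(d, 216)/(-37181) = (294 - 1*(-209))/(-37181) = (294 + 209)*(-1/37181) = 503*(-1/37181) = -503/37181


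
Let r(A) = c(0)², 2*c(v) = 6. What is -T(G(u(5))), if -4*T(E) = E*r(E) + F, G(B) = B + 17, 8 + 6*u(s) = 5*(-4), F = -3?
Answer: 27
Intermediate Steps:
u(s) = -14/3 (u(s) = -4/3 + (5*(-4))/6 = -4/3 + (⅙)*(-20) = -4/3 - 10/3 = -14/3)
c(v) = 3 (c(v) = (½)*6 = 3)
r(A) = 9 (r(A) = 3² = 9)
G(B) = 17 + B
T(E) = ¾ - 9*E/4 (T(E) = -(E*9 - 3)/4 = -(9*E - 3)/4 = -(-3 + 9*E)/4 = ¾ - 9*E/4)
-T(G(u(5))) = -(¾ - 9*(17 - 14/3)/4) = -(¾ - 9/4*37/3) = -(¾ - 111/4) = -1*(-27) = 27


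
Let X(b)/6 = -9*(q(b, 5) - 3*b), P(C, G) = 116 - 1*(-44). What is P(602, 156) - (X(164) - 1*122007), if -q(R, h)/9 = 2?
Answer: 94627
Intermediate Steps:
q(R, h) = -18 (q(R, h) = -9*2 = -18)
P(C, G) = 160 (P(C, G) = 116 + 44 = 160)
X(b) = 972 + 162*b (X(b) = 6*(-9*(-18 - 3*b)) = 6*(162 + 27*b) = 972 + 162*b)
P(602, 156) - (X(164) - 1*122007) = 160 - ((972 + 162*164) - 1*122007) = 160 - ((972 + 26568) - 122007) = 160 - (27540 - 122007) = 160 - 1*(-94467) = 160 + 94467 = 94627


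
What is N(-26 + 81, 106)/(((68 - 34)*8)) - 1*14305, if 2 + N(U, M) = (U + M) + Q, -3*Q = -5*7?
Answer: -729523/51 ≈ -14304.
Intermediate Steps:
Q = 35/3 (Q = -(-5)*7/3 = -1/3*(-35) = 35/3 ≈ 11.667)
N(U, M) = 29/3 + M + U (N(U, M) = -2 + ((U + M) + 35/3) = -2 + ((M + U) + 35/3) = -2 + (35/3 + M + U) = 29/3 + M + U)
N(-26 + 81, 106)/(((68 - 34)*8)) - 1*14305 = (29/3 + 106 + (-26 + 81))/(((68 - 34)*8)) - 1*14305 = (29/3 + 106 + 55)/((34*8)) - 14305 = (512/3)/272 - 14305 = (512/3)*(1/272) - 14305 = 32/51 - 14305 = -729523/51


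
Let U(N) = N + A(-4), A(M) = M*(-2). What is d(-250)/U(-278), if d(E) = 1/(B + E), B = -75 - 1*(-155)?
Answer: 1/45900 ≈ 2.1786e-5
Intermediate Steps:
B = 80 (B = -75 + 155 = 80)
A(M) = -2*M
d(E) = 1/(80 + E)
U(N) = 8 + N (U(N) = N - 2*(-4) = N + 8 = 8 + N)
d(-250)/U(-278) = 1/((80 - 250)*(8 - 278)) = 1/(-170*(-270)) = -1/170*(-1/270) = 1/45900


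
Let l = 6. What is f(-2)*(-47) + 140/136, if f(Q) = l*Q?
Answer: 19211/34 ≈ 565.03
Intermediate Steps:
f(Q) = 6*Q
f(-2)*(-47) + 140/136 = (6*(-2))*(-47) + 140/136 = -12*(-47) + 140*(1/136) = 564 + 35/34 = 19211/34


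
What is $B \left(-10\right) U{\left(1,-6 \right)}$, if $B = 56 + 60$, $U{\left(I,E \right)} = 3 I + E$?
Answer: $3480$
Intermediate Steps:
$U{\left(I,E \right)} = E + 3 I$
$B = 116$
$B \left(-10\right) U{\left(1,-6 \right)} = 116 \left(-10\right) \left(-6 + 3 \cdot 1\right) = - 1160 \left(-6 + 3\right) = \left(-1160\right) \left(-3\right) = 3480$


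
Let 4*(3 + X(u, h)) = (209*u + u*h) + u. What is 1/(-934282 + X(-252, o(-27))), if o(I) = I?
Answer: -1/945814 ≈ -1.0573e-6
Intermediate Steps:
X(u, h) = -3 + 105*u/2 + h*u/4 (X(u, h) = -3 + ((209*u + u*h) + u)/4 = -3 + ((209*u + h*u) + u)/4 = -3 + (210*u + h*u)/4 = -3 + (105*u/2 + h*u/4) = -3 + 105*u/2 + h*u/4)
1/(-934282 + X(-252, o(-27))) = 1/(-934282 + (-3 + (105/2)*(-252) + (1/4)*(-27)*(-252))) = 1/(-934282 + (-3 - 13230 + 1701)) = 1/(-934282 - 11532) = 1/(-945814) = -1/945814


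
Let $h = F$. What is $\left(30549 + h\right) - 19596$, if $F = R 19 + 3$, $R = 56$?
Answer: $12020$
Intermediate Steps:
$F = 1067$ ($F = 56 \cdot 19 + 3 = 1064 + 3 = 1067$)
$h = 1067$
$\left(30549 + h\right) - 19596 = \left(30549 + 1067\right) - 19596 = 31616 - 19596 = 12020$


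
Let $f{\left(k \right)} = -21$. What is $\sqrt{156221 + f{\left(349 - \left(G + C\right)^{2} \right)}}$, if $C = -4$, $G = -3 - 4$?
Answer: $10 \sqrt{1562} \approx 395.22$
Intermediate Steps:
$G = -7$ ($G = -3 - 4 = -7$)
$\sqrt{156221 + f{\left(349 - \left(G + C\right)^{2} \right)}} = \sqrt{156221 - 21} = \sqrt{156200} = 10 \sqrt{1562}$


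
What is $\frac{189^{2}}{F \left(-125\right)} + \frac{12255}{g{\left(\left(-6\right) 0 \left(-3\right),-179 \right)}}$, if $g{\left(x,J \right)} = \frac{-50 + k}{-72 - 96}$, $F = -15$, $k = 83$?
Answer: $- \frac{428794023}{6875} \approx -62370.0$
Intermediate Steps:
$g{\left(x,J \right)} = - \frac{11}{56}$ ($g{\left(x,J \right)} = \frac{-50 + 83}{-72 - 96} = \frac{33}{-168} = 33 \left(- \frac{1}{168}\right) = - \frac{11}{56}$)
$\frac{189^{2}}{F \left(-125\right)} + \frac{12255}{g{\left(\left(-6\right) 0 \left(-3\right),-179 \right)}} = \frac{189^{2}}{\left(-15\right) \left(-125\right)} + \frac{12255}{- \frac{11}{56}} = \frac{35721}{1875} + 12255 \left(- \frac{56}{11}\right) = 35721 \cdot \frac{1}{1875} - \frac{686280}{11} = \frac{11907}{625} - \frac{686280}{11} = - \frac{428794023}{6875}$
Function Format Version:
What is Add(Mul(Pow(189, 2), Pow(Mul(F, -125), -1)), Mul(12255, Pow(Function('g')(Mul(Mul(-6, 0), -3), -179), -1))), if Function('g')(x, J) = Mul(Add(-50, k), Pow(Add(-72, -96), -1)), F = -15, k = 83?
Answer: Rational(-428794023, 6875) ≈ -62370.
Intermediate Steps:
Function('g')(x, J) = Rational(-11, 56) (Function('g')(x, J) = Mul(Add(-50, 83), Pow(Add(-72, -96), -1)) = Mul(33, Pow(-168, -1)) = Mul(33, Rational(-1, 168)) = Rational(-11, 56))
Add(Mul(Pow(189, 2), Pow(Mul(F, -125), -1)), Mul(12255, Pow(Function('g')(Mul(Mul(-6, 0), -3), -179), -1))) = Add(Mul(Pow(189, 2), Pow(Mul(-15, -125), -1)), Mul(12255, Pow(Rational(-11, 56), -1))) = Add(Mul(35721, Pow(1875, -1)), Mul(12255, Rational(-56, 11))) = Add(Mul(35721, Rational(1, 1875)), Rational(-686280, 11)) = Add(Rational(11907, 625), Rational(-686280, 11)) = Rational(-428794023, 6875)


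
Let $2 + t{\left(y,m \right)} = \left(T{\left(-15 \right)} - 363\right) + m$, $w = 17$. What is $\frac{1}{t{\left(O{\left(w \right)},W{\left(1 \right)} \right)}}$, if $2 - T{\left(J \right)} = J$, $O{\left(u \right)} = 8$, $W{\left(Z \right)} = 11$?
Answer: $- \frac{1}{337} \approx -0.0029674$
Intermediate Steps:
$T{\left(J \right)} = 2 - J$
$t{\left(y,m \right)} = -348 + m$ ($t{\left(y,m \right)} = -2 + \left(\left(\left(2 - -15\right) - 363\right) + m\right) = -2 + \left(\left(\left(2 + 15\right) - 363\right) + m\right) = -2 + \left(\left(17 - 363\right) + m\right) = -2 + \left(-346 + m\right) = -348 + m$)
$\frac{1}{t{\left(O{\left(w \right)},W{\left(1 \right)} \right)}} = \frac{1}{-348 + 11} = \frac{1}{-337} = - \frac{1}{337}$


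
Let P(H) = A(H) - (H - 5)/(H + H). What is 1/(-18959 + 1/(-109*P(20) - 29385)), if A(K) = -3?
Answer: -232137/4401085391 ≈ -5.2745e-5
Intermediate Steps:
P(H) = -3 - (-5 + H)/(2*H) (P(H) = -3 - (H - 5)/(H + H) = -3 - (-5 + H)/(2*H))
1/(-18959 + 1/(-109*P(20) - 29385)) = 1/(-18959 + 1/(-109*(5 - 7*20)/(2*20) - 29385)) = 1/(-18959 + 1/(-109*(5 - 140)/(2*20) - 29385)) = 1/(-18959 + 1/(-109*(-135)/(2*20) - 29385)) = 1/(-18959 + 1/(-109*(-27/8) - 29385)) = 1/(-18959 + 1/(2943/8 - 29385)) = 1/(-18959 + 1/(-232137/8)) = 1/(-18959 - 8/232137) = 1/(-4401085391/232137) = -232137/4401085391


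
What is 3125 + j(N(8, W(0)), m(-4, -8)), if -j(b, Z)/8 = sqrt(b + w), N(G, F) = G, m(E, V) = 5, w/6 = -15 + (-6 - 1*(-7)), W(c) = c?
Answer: 3125 - 16*I*sqrt(19) ≈ 3125.0 - 69.742*I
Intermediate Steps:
w = -84 (w = 6*(-15 + (-6 - 1*(-7))) = 6*(-15 + (-6 + 7)) = 6*(-15 + 1) = 6*(-14) = -84)
j(b, Z) = -8*sqrt(-84 + b) (j(b, Z) = -8*sqrt(b - 84) = -8*sqrt(-84 + b))
3125 + j(N(8, W(0)), m(-4, -8)) = 3125 - 8*sqrt(-84 + 8) = 3125 - 16*I*sqrt(19)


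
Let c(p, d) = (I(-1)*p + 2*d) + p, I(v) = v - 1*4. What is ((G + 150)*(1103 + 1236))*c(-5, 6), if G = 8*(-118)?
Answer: -59429312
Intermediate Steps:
I(v) = -4 + v (I(v) = v - 4 = -4 + v)
G = -944
c(p, d) = -4*p + 2*d (c(p, d) = ((-4 - 1)*p + 2*d) + p = (-5*p + 2*d) + p = -4*p + 2*d)
((G + 150)*(1103 + 1236))*c(-5, 6) = ((-944 + 150)*(1103 + 1236))*(-4*(-5) + 2*6) = (-794*2339)*(20 + 12) = -1857166*32 = -59429312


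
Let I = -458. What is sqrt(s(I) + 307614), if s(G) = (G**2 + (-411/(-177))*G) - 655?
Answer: sqrt(1795010749)/59 ≈ 718.09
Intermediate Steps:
s(G) = -655 + G**2 + 137*G/59 (s(G) = (G**2 + (-411*(-1/177))*G) - 655 = (G**2 + 137*G/59) - 655 = -655 + G**2 + 137*G/59)
sqrt(s(I) + 307614) = sqrt((-655 + (-458)**2 + (137/59)*(-458)) + 307614) = sqrt((-655 + 209764 - 62746/59) + 307614) = sqrt(12274685/59 + 307614) = sqrt(30423911/59) = sqrt(1795010749)/59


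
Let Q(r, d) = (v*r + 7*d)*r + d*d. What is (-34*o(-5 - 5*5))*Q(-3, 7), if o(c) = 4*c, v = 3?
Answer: -289680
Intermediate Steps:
Q(r, d) = d² + r*(3*r + 7*d) (Q(r, d) = (3*r + 7*d)*r + d*d = r*(3*r + 7*d) + d² = d² + r*(3*r + 7*d))
(-34*o(-5 - 5*5))*Q(-3, 7) = (-136*(-5 - 5*5))*(7² + 3*(-3)² + 7*7*(-3)) = (-136*(-5 - 25))*(49 + 3*9 - 147) = (-136*(-30))*(49 + 27 - 147) = -34*(-120)*(-71) = 4080*(-71) = -289680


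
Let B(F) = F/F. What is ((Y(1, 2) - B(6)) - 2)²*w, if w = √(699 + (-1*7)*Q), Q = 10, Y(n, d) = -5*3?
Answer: 324*√629 ≈ 8125.9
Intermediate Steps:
Y(n, d) = -15
B(F) = 1
w = √629 (w = √(699 - 1*7*10) = √(699 - 7*10) = √(699 - 70) = √629 ≈ 25.080)
((Y(1, 2) - B(6)) - 2)²*w = ((-15 - 1*1) - 2)²*√629 = ((-15 - 1) - 2)²*√629 = (-16 - 2)²*√629 = (-18)²*√629 = 324*√629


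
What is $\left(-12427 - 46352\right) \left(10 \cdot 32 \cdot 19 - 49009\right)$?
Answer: $2523323691$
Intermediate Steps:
$\left(-12427 - 46352\right) \left(10 \cdot 32 \cdot 19 - 49009\right) = - 58779 \left(320 \cdot 19 - 49009\right) = - 58779 \left(6080 - 49009\right) = \left(-58779\right) \left(-42929\right) = 2523323691$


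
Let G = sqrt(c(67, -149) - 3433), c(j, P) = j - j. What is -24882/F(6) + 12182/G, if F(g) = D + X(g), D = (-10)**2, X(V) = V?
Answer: -12441/53 - 12182*I*sqrt(3433)/3433 ≈ -234.74 - 207.91*I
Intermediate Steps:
D = 100
F(g) = 100 + g
c(j, P) = 0
G = I*sqrt(3433) (G = sqrt(0 - 3433) = sqrt(-3433) = I*sqrt(3433) ≈ 58.592*I)
-24882/F(6) + 12182/G = -24882/(100 + 6) + 12182/((I*sqrt(3433))) = -24882/106 + 12182*(-I*sqrt(3433)/3433) = -24882*1/106 - 12182*I*sqrt(3433)/3433 = -12441/53 - 12182*I*sqrt(3433)/3433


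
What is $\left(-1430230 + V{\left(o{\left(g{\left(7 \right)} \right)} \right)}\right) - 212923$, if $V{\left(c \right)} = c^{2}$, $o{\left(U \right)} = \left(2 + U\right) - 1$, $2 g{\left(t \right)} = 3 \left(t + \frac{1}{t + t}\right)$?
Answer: $- \frac{1288126327}{784} \approx -1.643 \cdot 10^{6}$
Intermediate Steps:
$g{\left(t \right)} = \frac{3 t}{2} + \frac{3}{4 t}$ ($g{\left(t \right)} = \frac{3 \left(t + \frac{1}{t + t}\right)}{2} = \frac{3 \left(t + \frac{1}{2 t}\right)}{2} = \frac{3 t + \frac{3}{2 t}}{2} = \frac{3 t}{2} + \frac{3}{4 t}$)
$o{\left(U \right)} = 1 + U$
$\left(-1430230 + V{\left(o{\left(g{\left(7 \right)} \right)} \right)}\right) - 212923 = \left(-1430230 + \left(1 + \frac{3 \left(1 + 2 \cdot 7^{2}\right)}{4 \cdot 7}\right)^{2}\right) - 212923 = \left(-1430230 + \left(1 + \frac{3}{4} \cdot \frac{1}{7} \left(1 + 2 \cdot 49\right)\right)^{2}\right) - 212923 = \left(-1430230 + \left(1 + \frac{3}{4} \cdot \frac{1}{7} \left(1 + 98\right)\right)^{2}\right) - 212923 = \left(-1430230 + \left(1 + \frac{3}{4} \cdot \frac{1}{7} \cdot 99\right)^{2}\right) - 212923 = \left(-1430230 + \left(1 + \frac{297}{28}\right)^{2}\right) - 212923 = \left(-1430230 + \left(\frac{325}{28}\right)^{2}\right) - 212923 = \left(-1430230 + \frac{105625}{784}\right) - 212923 = - \frac{1121194695}{784} - 212923 = - \frac{1288126327}{784}$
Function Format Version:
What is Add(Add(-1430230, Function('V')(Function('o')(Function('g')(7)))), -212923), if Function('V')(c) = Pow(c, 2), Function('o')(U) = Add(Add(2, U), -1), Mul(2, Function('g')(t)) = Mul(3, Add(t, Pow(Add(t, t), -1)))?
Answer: Rational(-1288126327, 784) ≈ -1.6430e+6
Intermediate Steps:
Function('g')(t) = Add(Mul(Rational(3, 2), t), Mul(Rational(3, 4), Pow(t, -1))) (Function('g')(t) = Mul(Rational(1, 2), Mul(3, Add(t, Pow(Add(t, t), -1)))) = Mul(Rational(1, 2), Mul(3, Add(t, Pow(Mul(2, t), -1)))) = Mul(Rational(1, 2), Mul(3, Add(t, Mul(Rational(1, 2), Pow(t, -1))))) = Mul(Rational(1, 2), Add(Mul(3, t), Mul(Rational(3, 2), Pow(t, -1)))) = Add(Mul(Rational(3, 2), t), Mul(Rational(3, 4), Pow(t, -1))))
Function('o')(U) = Add(1, U)
Add(Add(-1430230, Function('V')(Function('o')(Function('g')(7)))), -212923) = Add(Add(-1430230, Pow(Add(1, Mul(Rational(3, 4), Pow(7, -1), Add(1, Mul(2, Pow(7, 2))))), 2)), -212923) = Add(Add(-1430230, Pow(Add(1, Mul(Rational(3, 4), Rational(1, 7), Add(1, Mul(2, 49)))), 2)), -212923) = Add(Add(-1430230, Pow(Add(1, Mul(Rational(3, 4), Rational(1, 7), Add(1, 98))), 2)), -212923) = Add(Add(-1430230, Pow(Add(1, Mul(Rational(3, 4), Rational(1, 7), 99)), 2)), -212923) = Add(Add(-1430230, Pow(Add(1, Rational(297, 28)), 2)), -212923) = Add(Add(-1430230, Pow(Rational(325, 28), 2)), -212923) = Add(Add(-1430230, Rational(105625, 784)), -212923) = Add(Rational(-1121194695, 784), -212923) = Rational(-1288126327, 784)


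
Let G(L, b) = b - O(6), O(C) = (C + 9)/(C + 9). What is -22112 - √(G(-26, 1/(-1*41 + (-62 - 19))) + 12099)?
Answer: -22112 - 87*√23790/122 ≈ -22222.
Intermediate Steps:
O(C) = 1 (O(C) = (9 + C)/(9 + C) = 1)
G(L, b) = -1 + b (G(L, b) = b - 1*1 = b - 1 = -1 + b)
-22112 - √(G(-26, 1/(-1*41 + (-62 - 19))) + 12099) = -22112 - √((-1 + 1/(-1*41 + (-62 - 19))) + 12099) = -22112 - √((-1 + 1/(-41 - 81)) + 12099) = -22112 - √((-1 + 1/(-122)) + 12099) = -22112 - √((-1 - 1/122) + 12099) = -22112 - √(-123/122 + 12099) = -22112 - √(1475955/122) = -22112 - 87*√23790/122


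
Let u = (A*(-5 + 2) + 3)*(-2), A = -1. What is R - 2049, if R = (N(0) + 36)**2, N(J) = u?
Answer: -1473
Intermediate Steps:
u = -12 (u = (-(-5 + 2) + 3)*(-2) = (-1*(-3) + 3)*(-2) = (3 + 3)*(-2) = 6*(-2) = -12)
N(J) = -12
R = 576 (R = (-12 + 36)**2 = 24**2 = 576)
R - 2049 = 576 - 2049 = -1473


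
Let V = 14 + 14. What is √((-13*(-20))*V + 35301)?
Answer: 7*√869 ≈ 206.35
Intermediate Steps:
V = 28
√((-13*(-20))*V + 35301) = √(-13*(-20)*28 + 35301) = √(260*28 + 35301) = √(7280 + 35301) = √42581 = 7*√869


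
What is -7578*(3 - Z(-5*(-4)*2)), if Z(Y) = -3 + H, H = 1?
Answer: -37890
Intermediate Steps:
Z(Y) = -2 (Z(Y) = -3 + 1 = -2)
-7578*(3 - Z(-5*(-4)*2)) = -7578*(3 - 1*(-2)) = -7578*(3 + 2) = -7578*5 = -37890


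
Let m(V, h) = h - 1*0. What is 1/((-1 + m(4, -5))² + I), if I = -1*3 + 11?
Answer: 1/44 ≈ 0.022727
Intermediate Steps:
m(V, h) = h (m(V, h) = h + 0 = h)
I = 8 (I = -3 + 11 = 8)
1/((-1 + m(4, -5))² + I) = 1/((-1 - 5)² + 8) = 1/((-6)² + 8) = 1/(36 + 8) = 1/44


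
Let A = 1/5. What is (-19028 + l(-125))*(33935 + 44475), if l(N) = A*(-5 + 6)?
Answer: -1491969798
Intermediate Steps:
A = ⅕ (A = 1*(⅕) = ⅕ ≈ 0.20000)
l(N) = ⅕ (l(N) = (-5 + 6)/5 = (⅕)*1 = ⅕)
(-19028 + l(-125))*(33935 + 44475) = (-19028 + ⅕)*(33935 + 44475) = -95139/5*78410 = -1491969798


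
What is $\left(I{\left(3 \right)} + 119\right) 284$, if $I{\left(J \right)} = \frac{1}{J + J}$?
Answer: $\frac{101530}{3} \approx 33843.0$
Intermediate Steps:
$I{\left(J \right)} = \frac{1}{2 J}$
$\left(I{\left(3 \right)} + 119\right) 284 = \left(\frac{1}{2 \cdot 3} + 119\right) 284 = \left(\frac{1}{2} \cdot \frac{1}{3} + 119\right) 284 = \left(\frac{1}{6} + 119\right) 284 = \frac{715}{6} \cdot 284 = \frac{101530}{3}$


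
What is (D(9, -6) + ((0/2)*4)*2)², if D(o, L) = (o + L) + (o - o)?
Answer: 9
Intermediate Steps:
D(o, L) = L + o (D(o, L) = (L + o) + 0 = L + o)
(D(9, -6) + ((0/2)*4)*2)² = ((-6 + 9) + ((0/2)*4)*2)² = (3 + ((0*(½))*4)*2)² = (3 + (0*4)*2)² = (3 + 0*2)² = (3 + 0)² = 3² = 9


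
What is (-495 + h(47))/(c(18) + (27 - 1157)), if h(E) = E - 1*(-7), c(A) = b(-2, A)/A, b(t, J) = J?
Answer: 441/1129 ≈ 0.39061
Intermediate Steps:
c(A) = 1 (c(A) = A/A = 1)
h(E) = 7 + E (h(E) = E + 7 = 7 + E)
(-495 + h(47))/(c(18) + (27 - 1157)) = (-495 + (7 + 47))/(1 + (27 - 1157)) = (-495 + 54)/(1 - 1130) = -441/(-1129) = -441*(-1/1129) = 441/1129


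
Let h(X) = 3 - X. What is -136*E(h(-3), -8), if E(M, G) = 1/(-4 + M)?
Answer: -68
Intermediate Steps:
-136*E(h(-3), -8) = -136/(-4 + (3 - 1*(-3))) = -136/(-4 + (3 + 3)) = -136/(-4 + 6) = -136/2 = -136*½ = -68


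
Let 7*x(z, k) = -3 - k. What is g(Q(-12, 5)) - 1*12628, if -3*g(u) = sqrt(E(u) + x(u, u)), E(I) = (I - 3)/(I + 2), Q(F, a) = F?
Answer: -12628 - sqrt(546)/42 ≈ -12629.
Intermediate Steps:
x(z, k) = -3/7 - k/7 (x(z, k) = (-3 - k)/7 = -3/7 - k/7)
E(I) = (-3 + I)/(2 + I)
g(u) = -sqrt(-3/7 - u/7 + (-3 + u)/(2 + u))/3 (g(u) = -sqrt((-3 + u)/(2 + u) + (-3/7 - u/7))/3 = -sqrt(-3/7 - u/7 + (-3 + u)/(2 + u))/3)
g(Q(-12, 5)) - 1*12628 = -sqrt(7)*sqrt(-(27 - 4*(-12) - 12*(2 - 12))/(2 - 12))/21 - 1*12628 = -sqrt(7)*sqrt(-1*(27 + 48 - 12*(-10))/(-10))/21 - 12628 = -sqrt(7)*sqrt(-1*(-1/10)*(27 + 48 + 120))/21 - 12628 = -sqrt(7)*sqrt(-1*(-1/10)*195)/21 - 12628 = -sqrt(7)*sqrt(39/2)/21 - 12628 = -sqrt(7)*sqrt(78)/2/21 - 12628 = -sqrt(546)/42 - 12628 = -12628 - sqrt(546)/42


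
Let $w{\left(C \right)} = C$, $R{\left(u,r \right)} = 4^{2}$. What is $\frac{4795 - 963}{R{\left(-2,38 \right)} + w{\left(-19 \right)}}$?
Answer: $- \frac{3832}{3} \approx -1277.3$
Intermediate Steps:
$R{\left(u,r \right)} = 16$
$\frac{4795 - 963}{R{\left(-2,38 \right)} + w{\left(-19 \right)}} = \frac{4795 - 963}{16 - 19} = \frac{3832}{-3} = 3832 \left(- \frac{1}{3}\right) = - \frac{3832}{3}$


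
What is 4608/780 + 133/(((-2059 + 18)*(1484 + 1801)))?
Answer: 39609083/6704685 ≈ 5.9077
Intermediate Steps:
4608/780 + 133/(((-2059 + 18)*(1484 + 1801))) = 4608*(1/780) + 133/((-2041*3285)) = 384/65 + 133/(-6704685) = 384/65 + 133*(-1/6704685) = 384/65 - 133/6704685 = 39609083/6704685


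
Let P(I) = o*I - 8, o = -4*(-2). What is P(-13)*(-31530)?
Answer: 3531360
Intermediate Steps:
o = 8
P(I) = -8 + 8*I (P(I) = 8*I - 8 = -8 + 8*I)
P(-13)*(-31530) = (-8 + 8*(-13))*(-31530) = (-8 - 104)*(-31530) = -112*(-31530) = 3531360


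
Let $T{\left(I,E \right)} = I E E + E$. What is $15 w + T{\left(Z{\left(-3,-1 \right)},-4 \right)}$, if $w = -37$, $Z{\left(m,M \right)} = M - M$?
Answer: $-559$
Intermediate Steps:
$Z{\left(m,M \right)} = 0$
$T{\left(I,E \right)} = E + I E^{2}$ ($T{\left(I,E \right)} = E I E + E = I E^{2} + E = E + I E^{2}$)
$15 w + T{\left(Z{\left(-3,-1 \right)},-4 \right)} = 15 \left(-37\right) - 4 \left(1 - 0\right) = -555 - 4 \left(1 + 0\right) = -555 - 4 = -559$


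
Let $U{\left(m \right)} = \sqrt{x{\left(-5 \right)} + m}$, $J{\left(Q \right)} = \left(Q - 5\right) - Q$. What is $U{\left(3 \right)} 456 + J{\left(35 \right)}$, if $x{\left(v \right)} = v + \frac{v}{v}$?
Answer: $-5 + 456 i \approx -5.0 + 456.0 i$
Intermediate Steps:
$J{\left(Q \right)} = -5$ ($J{\left(Q \right)} = \left(Q - 5\right) - Q = \left(-5 + Q\right) - Q = -5$)
$x{\left(v \right)} = 1 + v$ ($x{\left(v \right)} = v + 1 = 1 + v$)
$U{\left(m \right)} = \sqrt{-4 + m}$ ($U{\left(m \right)} = \sqrt{\left(1 - 5\right) + m} = \sqrt{-4 + m}$)
$U{\left(3 \right)} 456 + J{\left(35 \right)} = \sqrt{-4 + 3} \cdot 456 - 5 = \sqrt{-1} \cdot 456 - 5 = i 456 - 5 = 456 i - 5 = -5 + 456 i$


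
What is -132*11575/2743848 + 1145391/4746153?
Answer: -114135232337/361742289354 ≈ -0.31552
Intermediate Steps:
-132*11575/2743848 + 1145391/4746153 = -1527900*1/2743848 + 1145391*(1/4746153) = -127325/228654 + 381797/1582051 = -114135232337/361742289354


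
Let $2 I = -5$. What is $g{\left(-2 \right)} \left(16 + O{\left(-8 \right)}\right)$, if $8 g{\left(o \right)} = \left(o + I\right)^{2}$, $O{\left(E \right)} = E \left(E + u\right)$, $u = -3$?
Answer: $\frac{1053}{4} \approx 263.25$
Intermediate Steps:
$I = - \frac{5}{2}$ ($I = \frac{1}{2} \left(-5\right) = - \frac{5}{2} \approx -2.5$)
$O{\left(E \right)} = E \left(-3 + E\right)$ ($O{\left(E \right)} = E \left(E - 3\right) = E \left(-3 + E\right)$)
$g{\left(o \right)} = \frac{\left(- \frac{5}{2} + o\right)^{2}}{8}$ ($g{\left(o \right)} = \frac{\left(o - \frac{5}{2}\right)^{2}}{8} = \frac{\left(- \frac{5}{2} + o\right)^{2}}{8}$)
$g{\left(-2 \right)} \left(16 + O{\left(-8 \right)}\right) = \frac{\left(-5 + 2 \left(-2\right)\right)^{2}}{32} \left(16 - 8 \left(-3 - 8\right)\right) = \frac{\left(-5 - 4\right)^{2}}{32} \left(16 - -88\right) = \frac{\left(-9\right)^{2}}{32} \left(16 + 88\right) = \frac{1}{32} \cdot 81 \cdot 104 = \frac{81}{32} \cdot 104 = \frac{1053}{4}$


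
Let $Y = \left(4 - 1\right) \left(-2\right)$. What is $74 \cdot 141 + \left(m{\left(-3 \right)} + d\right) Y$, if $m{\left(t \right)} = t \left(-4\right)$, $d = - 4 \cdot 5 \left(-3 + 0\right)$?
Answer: $10002$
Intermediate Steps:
$Y = -6$ ($Y = \left(4 - 1\right) \left(-2\right) = 3 \left(-2\right) = -6$)
$d = 60$ ($d = - 4 \cdot 5 \left(-3\right) = \left(-4\right) \left(-15\right) = 60$)
$m{\left(t \right)} = - 4 t$
$74 \cdot 141 + \left(m{\left(-3 \right)} + d\right) Y = 74 \cdot 141 + \left(\left(-4\right) \left(-3\right) + 60\right) \left(-6\right) = 10434 + \left(12 + 60\right) \left(-6\right) = 10434 + 72 \left(-6\right) = 10434 - 432 = 10002$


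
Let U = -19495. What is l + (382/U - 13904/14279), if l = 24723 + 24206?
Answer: 13620045425487/278369105 ≈ 48928.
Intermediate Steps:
l = 48929
l + (382/U - 13904/14279) = 48929 + (382/(-19495) - 13904/14279) = 48929 + (382*(-1/19495) - 13904*1/14279) = 48929 + (-382/19495 - 13904/14279) = 48929 - 276513058/278369105 = 13620045425487/278369105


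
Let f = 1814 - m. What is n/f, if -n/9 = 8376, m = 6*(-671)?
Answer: -9423/730 ≈ -12.908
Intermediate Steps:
m = -4026
n = -75384 (n = -9*8376 = -75384)
f = 5840 (f = 1814 - 1*(-4026) = 1814 + 4026 = 5840)
n/f = -75384/5840 = -75384*1/5840 = -9423/730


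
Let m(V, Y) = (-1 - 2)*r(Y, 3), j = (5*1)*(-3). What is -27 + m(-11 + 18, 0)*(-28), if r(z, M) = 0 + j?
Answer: -1287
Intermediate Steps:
j = -15 (j = 5*(-3) = -15)
r(z, M) = -15 (r(z, M) = 0 - 15 = -15)
m(V, Y) = 45 (m(V, Y) = (-1 - 2)*(-15) = -3*(-15) = 45)
-27 + m(-11 + 18, 0)*(-28) = -27 + 45*(-28) = -27 - 1260 = -1287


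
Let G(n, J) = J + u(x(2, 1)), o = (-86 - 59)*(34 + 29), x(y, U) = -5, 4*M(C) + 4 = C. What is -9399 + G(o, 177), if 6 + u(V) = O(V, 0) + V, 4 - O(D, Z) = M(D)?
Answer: -36907/4 ≈ -9226.8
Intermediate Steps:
M(C) = -1 + C/4
O(D, Z) = 5 - D/4 (O(D, Z) = 4 - (-1 + D/4) = 4 + (1 - D/4) = 5 - D/4)
o = -9135 (o = -145*63 = -9135)
u(V) = -1 + 3*V/4 (u(V) = -6 + ((5 - V/4) + V) = -6 + (5 + 3*V/4) = -1 + 3*V/4)
G(n, J) = -19/4 + J (G(n, J) = J + (-1 + (3/4)*(-5)) = J + (-1 - 15/4) = J - 19/4 = -19/4 + J)
-9399 + G(o, 177) = -9399 + (-19/4 + 177) = -9399 + 689/4 = -36907/4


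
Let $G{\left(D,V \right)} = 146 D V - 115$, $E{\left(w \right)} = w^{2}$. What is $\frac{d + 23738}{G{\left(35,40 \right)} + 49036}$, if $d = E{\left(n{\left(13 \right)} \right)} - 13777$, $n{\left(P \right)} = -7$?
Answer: $\frac{10010}{253321} \approx 0.039515$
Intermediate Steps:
$d = -13728$ ($d = \left(-7\right)^{2} - 13777 = 49 - 13777 = -13728$)
$G{\left(D,V \right)} = -115 + 146 D V$ ($G{\left(D,V \right)} = 146 D V - 115 = -115 + 146 D V$)
$\frac{d + 23738}{G{\left(35,40 \right)} + 49036} = \frac{-13728 + 23738}{\left(-115 + 146 \cdot 35 \cdot 40\right) + 49036} = \frac{10010}{\left(-115 + 204400\right) + 49036} = \frac{10010}{204285 + 49036} = \frac{10010}{253321}$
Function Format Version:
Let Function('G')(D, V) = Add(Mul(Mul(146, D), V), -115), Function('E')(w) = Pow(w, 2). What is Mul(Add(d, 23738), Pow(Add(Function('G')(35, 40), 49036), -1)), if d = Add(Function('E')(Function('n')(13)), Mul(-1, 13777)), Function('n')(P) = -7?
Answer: Rational(10010, 253321) ≈ 0.039515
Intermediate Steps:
d = -13728 (d = Add(Pow(-7, 2), Mul(-1, 13777)) = Add(49, -13777) = -13728)
Function('G')(D, V) = Add(-115, Mul(146, D, V)) (Function('G')(D, V) = Add(Mul(146, D, V), -115) = Add(-115, Mul(146, D, V)))
Mul(Add(d, 23738), Pow(Add(Function('G')(35, 40), 49036), -1)) = Mul(Add(-13728, 23738), Pow(Add(Add(-115, Mul(146, 35, 40)), 49036), -1)) = Mul(10010, Pow(Add(Add(-115, 204400), 49036), -1)) = Mul(10010, Pow(Add(204285, 49036), -1)) = Mul(10010, Pow(253321, -1)) = Mul(10010, Rational(1, 253321)) = Rational(10010, 253321)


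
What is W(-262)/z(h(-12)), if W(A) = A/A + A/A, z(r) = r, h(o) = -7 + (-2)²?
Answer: -⅔ ≈ -0.66667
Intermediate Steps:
h(o) = -3 (h(o) = -7 + 4 = -3)
W(A) = 2 (W(A) = 1 + 1 = 2)
W(-262)/z(h(-12)) = 2/(-3) = 2*(-⅓) = -⅔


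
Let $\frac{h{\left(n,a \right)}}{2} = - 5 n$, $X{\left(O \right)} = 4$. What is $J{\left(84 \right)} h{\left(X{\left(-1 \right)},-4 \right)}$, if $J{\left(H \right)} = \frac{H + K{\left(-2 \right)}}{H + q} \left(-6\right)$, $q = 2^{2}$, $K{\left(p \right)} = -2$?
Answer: $\frac{2460}{11} \approx 223.64$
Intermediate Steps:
$h{\left(n,a \right)} = - 10 n$ ($h{\left(n,a \right)} = 2 \left(- 5 n\right) = - 10 n$)
$q = 4$
$J{\left(H \right)} = - \frac{6 \left(-2 + H\right)}{4 + H}$ ($J{\left(H \right)} = \frac{H - 2}{H + 4} \left(-6\right) = \frac{-2 + H}{4 + H} \left(-6\right) = - \frac{6 \left(-2 + H\right)}{4 + H}$)
$J{\left(84 \right)} h{\left(X{\left(-1 \right)},-4 \right)} = \frac{6 \left(2 - 84\right)}{4 + 84} \left(\left(-10\right) 4\right) = \frac{6 \left(2 - 84\right)}{88} \left(-40\right) = 6 \cdot \frac{1}{88} \left(-82\right) \left(-40\right) = \left(- \frac{123}{22}\right) \left(-40\right) = \frac{2460}{11}$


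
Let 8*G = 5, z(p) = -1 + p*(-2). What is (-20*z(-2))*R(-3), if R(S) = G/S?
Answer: 25/2 ≈ 12.500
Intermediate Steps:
z(p) = -1 - 2*p
G = 5/8 (G = (⅛)*5 = 5/8 ≈ 0.62500)
R(S) = 5/(8*S)
(-20*z(-2))*R(-3) = (-20*(-1 - 2*(-2)))*((5/8)/(-3)) = (-20*(-1 + 4))*((5/8)*(-⅓)) = -20*3*(-5/24) = -60*(-5/24) = 25/2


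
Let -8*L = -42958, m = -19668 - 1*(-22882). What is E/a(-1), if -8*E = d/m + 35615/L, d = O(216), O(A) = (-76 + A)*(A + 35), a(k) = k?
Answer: 303159625/138067012 ≈ 2.1957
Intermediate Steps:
m = 3214 (m = -19668 + 22882 = 3214)
L = 21479/4 (L = -1/8*(-42958) = 21479/4 ≈ 5369.8)
O(A) = (-76 + A)*(35 + A)
d = 35140 (d = -2660 + 216**2 - 41*216 = -2660 + 46656 - 8856 = 35140)
E = -303159625/138067012 (E = -(35140/3214 + 35615/(21479/4))/8 = -(35140*(1/3214) + 35615*(4/21479))/8 = -(17570/1607 + 142460/21479)/8 = -1/8*606319250/34516753 = -303159625/138067012 ≈ -2.1957)
E/a(-1) = -303159625/138067012/(-1) = -303159625/138067012*(-1) = 303159625/138067012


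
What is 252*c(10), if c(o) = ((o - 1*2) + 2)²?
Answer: 25200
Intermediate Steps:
c(o) = o² (c(o) = ((o - 2) + 2)² = ((-2 + o) + 2)² = o²)
252*c(10) = 252*10² = 252*100 = 25200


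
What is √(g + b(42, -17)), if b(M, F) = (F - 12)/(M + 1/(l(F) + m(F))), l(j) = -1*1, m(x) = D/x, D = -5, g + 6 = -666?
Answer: 2*I*√39886761/487 ≈ 25.937*I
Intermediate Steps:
g = -672 (g = -6 - 666 = -672)
m(x) = -5/x
l(j) = -1
b(M, F) = (-12 + F)/(M + 1/(-1 - 5/F)) (b(M, F) = (F - 12)/(M + 1/(-1 - 5/F)) = (-12 + F)/(M + 1/(-1 - 5/F)))
√(g + b(42, -17)) = √(-672 + (60 - 17*(7 - 1*(-17)))/(-5*42 - 17*(1 - 1*42))) = √(-672 + (60 - 17*(7 + 17))/(-210 - 17*(1 - 42))) = √(-672 + (60 - 17*24)/(-210 - 17*(-41))) = √(-672 + (60 - 408)/(-210 + 697)) = √(-672 - 348/487) = √(-327612/487) = 2*I*√39886761/487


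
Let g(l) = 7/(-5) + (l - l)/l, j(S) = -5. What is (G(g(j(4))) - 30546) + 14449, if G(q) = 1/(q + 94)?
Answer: -7452906/463 ≈ -16097.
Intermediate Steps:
g(l) = -7/5 (g(l) = 7*(-⅕) + 0/l = -7/5 + 0 = -7/5)
G(q) = 1/(94 + q)
(G(g(j(4))) - 30546) + 14449 = (1/(94 - 7/5) - 30546) + 14449 = (1/(463/5) - 30546) + 14449 = (5/463 - 30546) + 14449 = -14142793/463 + 14449 = -7452906/463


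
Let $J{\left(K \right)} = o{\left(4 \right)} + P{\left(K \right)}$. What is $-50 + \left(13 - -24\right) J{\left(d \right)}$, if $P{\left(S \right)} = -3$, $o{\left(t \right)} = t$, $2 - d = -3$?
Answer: $-13$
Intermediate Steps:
$d = 5$ ($d = 2 - -3 = 2 + 3 = 5$)
$J{\left(K \right)} = 1$ ($J{\left(K \right)} = 4 - 3 = 1$)
$-50 + \left(13 - -24\right) J{\left(d \right)} = -50 + \left(13 - -24\right) 1 = -50 + \left(13 + 24\right) 1 = -50 + 37 \cdot 1 = -50 + 37 = -13$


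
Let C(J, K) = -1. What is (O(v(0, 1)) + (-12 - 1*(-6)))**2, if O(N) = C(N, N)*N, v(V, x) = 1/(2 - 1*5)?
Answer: 289/9 ≈ 32.111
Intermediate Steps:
v(V, x) = -1/3 (v(V, x) = 1/(2 - 5) = 1/(-3) = -1/3)
O(N) = -N
(O(v(0, 1)) + (-12 - 1*(-6)))**2 = (-1*(-1/3) + (-12 - 1*(-6)))**2 = (1/3 + (-12 + 6))**2 = (1/3 - 6)**2 = (-17/3)**2 = 289/9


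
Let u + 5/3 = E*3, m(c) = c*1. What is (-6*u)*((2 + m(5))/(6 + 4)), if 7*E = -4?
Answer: 71/5 ≈ 14.200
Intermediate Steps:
E = -4/7 (E = (⅐)*(-4) = -4/7 ≈ -0.57143)
m(c) = c
u = -71/21 (u = -5/3 - 4/7*3 = -5/3 - 12/7 = -71/21 ≈ -3.3810)
(-6*u)*((2 + m(5))/(6 + 4)) = (-6*(-71/21))*((2 + 5)/(6 + 4)) = 142*(7/10)/7 = 142*(7*(⅒))/7 = (142/7)*(7/10) = 71/5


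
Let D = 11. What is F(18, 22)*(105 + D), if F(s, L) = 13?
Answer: 1508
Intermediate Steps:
F(18, 22)*(105 + D) = 13*(105 + 11) = 13*116 = 1508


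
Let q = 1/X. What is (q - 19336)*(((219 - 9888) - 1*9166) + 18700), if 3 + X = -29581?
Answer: 77224890375/29584 ≈ 2.6104e+6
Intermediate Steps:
X = -29584 (X = -3 - 29581 = -29584)
q = -1/29584 (q = 1/(-29584) = -1/29584 ≈ -3.3802e-5)
(q - 19336)*(((219 - 9888) - 1*9166) + 18700) = (-1/29584 - 19336)*(((219 - 9888) - 1*9166) + 18700) = -572036225*((-9669 - 9166) + 18700)/29584 = -572036225*(-18835 + 18700)/29584 = -572036225/29584*(-135) = 77224890375/29584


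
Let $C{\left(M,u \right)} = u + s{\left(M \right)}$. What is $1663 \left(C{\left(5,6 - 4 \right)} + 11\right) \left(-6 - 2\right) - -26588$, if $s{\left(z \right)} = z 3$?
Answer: $-345924$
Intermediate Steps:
$s{\left(z \right)} = 3 z$
$C{\left(M,u \right)} = u + 3 M$
$1663 \left(C{\left(5,6 - 4 \right)} + 11\right) \left(-6 - 2\right) - -26588 = 1663 \left(\left(\left(6 - 4\right) + 3 \cdot 5\right) + 11\right) \left(-6 - 2\right) - -26588 = 1663 \left(\left(\left(6 - 4\right) + 15\right) + 11\right) \left(-8\right) + 26588 = 1663 \left(\left(2 + 15\right) + 11\right) \left(-8\right) + 26588 = 1663 \left(17 + 11\right) \left(-8\right) + 26588 = 1663 \cdot 28 \left(-8\right) + 26588 = 1663 \left(-224\right) + 26588 = -372512 + 26588 = -345924$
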